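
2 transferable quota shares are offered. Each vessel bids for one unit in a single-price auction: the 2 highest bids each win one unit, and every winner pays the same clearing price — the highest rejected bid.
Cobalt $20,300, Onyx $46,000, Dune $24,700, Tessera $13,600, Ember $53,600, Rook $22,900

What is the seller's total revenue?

Total revenue: $49,400

Ordering the bids: 53,600 (Ember), 46,000 (Onyx), 24,700 (Dune), 22,900 (Rook), …
Winners (2 units): Ember, Onyx.
Clearing price = highest rejected bid = $24,700.
Total revenue = 2 × $24,700 = $49,400.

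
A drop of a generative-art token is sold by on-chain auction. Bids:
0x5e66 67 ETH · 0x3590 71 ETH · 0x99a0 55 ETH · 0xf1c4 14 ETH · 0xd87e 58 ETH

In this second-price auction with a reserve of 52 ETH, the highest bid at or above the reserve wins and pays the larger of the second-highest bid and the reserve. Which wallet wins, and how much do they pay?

Bids in order: 71 (0x3590) > 67 (0x5e66) > 58 (0xd87e) > 55 (0x99a0) > 14 (0xf1c4)
0x3590 has the top bid at or above the reserve (71 ETH).
Second-highest bid 67 ETH exceeds the reserve 52 ETH → payment 67 ETH.

0x3590 pays 67 ETH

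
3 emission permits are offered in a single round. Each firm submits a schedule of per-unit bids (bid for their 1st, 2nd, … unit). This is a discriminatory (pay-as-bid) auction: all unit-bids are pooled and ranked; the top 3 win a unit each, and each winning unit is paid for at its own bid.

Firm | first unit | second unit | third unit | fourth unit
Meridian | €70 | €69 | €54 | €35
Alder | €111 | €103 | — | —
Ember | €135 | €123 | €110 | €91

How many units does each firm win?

Alder 1, Ember 2

Pooled unit-bids ranked (top 3): 135 (Ember-1), 123 (Ember-2), 111 (Alder-1)
Next rejected bid: €110 (not a price — pay-as-bid).
Allocation: Alder 1, Ember 2.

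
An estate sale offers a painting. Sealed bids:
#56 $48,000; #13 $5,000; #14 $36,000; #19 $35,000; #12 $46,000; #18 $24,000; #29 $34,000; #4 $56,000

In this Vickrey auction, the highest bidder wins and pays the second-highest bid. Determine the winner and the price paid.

Rule: the highest bidder wins and pays the second-highest bid.
Sorting bids: 56,000 (#4) > 48,000 (#56) > 46,000 (#12) > 36,000 (#14) > 35,000 (#19) > 34,000 (#29) > …
#4 wins with the highest bid; price is set by the runner-up at $48,000.

#4 pays $48,000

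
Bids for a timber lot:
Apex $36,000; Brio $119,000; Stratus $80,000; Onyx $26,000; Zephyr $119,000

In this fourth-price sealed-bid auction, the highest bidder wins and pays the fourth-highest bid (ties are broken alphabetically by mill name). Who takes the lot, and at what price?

Brio pays $36,000

Fourth-price sealed-bid auction: the highest bidder wins and pays the fourth-highest bid.
Sorting bids: 119,000 (Brio) > 119,000 (Zephyr) > 80,000 (Stratus) > 36,000 (Apex) > 26,000 (Onyx)
Tie at $119,000 → Brio wins by tie-break.
Brio wins; payment is bid #4 in the ranking = $36,000.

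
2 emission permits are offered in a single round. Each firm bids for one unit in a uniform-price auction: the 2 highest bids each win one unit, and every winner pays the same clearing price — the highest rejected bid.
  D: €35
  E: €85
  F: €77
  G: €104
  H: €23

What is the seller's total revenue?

Ordering the bids: 104 (G), 85 (E), 77 (F), 35 (D), …
The 2 highest are G, E.
Highest unsuccessful bid: €77 → clearing price.
Total revenue = 2 × €77 = €154.

Total revenue: €154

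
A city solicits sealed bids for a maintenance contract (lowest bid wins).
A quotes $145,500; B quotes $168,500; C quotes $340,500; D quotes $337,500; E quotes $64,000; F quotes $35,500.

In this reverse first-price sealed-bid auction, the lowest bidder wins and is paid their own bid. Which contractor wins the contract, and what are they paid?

Bids in order: 35,500 (F) < 64,000 (E) < 145,500 (A) < 168,500 (B) < 337,500 (D) < 340,500 (C)
First-price: F is paid what they bid, $35,500.

F is paid $35,500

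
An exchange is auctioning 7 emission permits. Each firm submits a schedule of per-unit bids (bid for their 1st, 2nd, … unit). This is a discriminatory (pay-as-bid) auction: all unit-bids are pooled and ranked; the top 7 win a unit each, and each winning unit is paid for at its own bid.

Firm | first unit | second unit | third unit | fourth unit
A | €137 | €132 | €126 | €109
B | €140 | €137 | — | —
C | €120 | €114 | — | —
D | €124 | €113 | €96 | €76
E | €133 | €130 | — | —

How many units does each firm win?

Pooled unit-bids ranked (top 7): 140 (B-1), 137 (A-1), 137 (B-2), 133 (E-1), 132 (A-2), 130 (E-2), 126 (A-3)
Next rejected bid: €124 (not a price — pay-as-bid).
Allocation: A 3, B 2, E 2.

A 3, B 2, E 2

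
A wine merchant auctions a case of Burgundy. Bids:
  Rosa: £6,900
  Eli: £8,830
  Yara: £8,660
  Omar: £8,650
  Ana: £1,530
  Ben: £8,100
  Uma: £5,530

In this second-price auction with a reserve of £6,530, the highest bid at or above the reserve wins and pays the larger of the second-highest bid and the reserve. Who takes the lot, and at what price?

Eli pays £8,660

Sorting bids: 8,830 (Eli) > 8,660 (Yara) > 8,650 (Omar) > 8,100 (Ben) > 6,900 (Rosa) > 5,530 (Uma) > …
Eli has the top bid at or above the reserve (£8,830).
Second-highest bid £8,660 exceeds the reserve £6,530 → payment £8,660.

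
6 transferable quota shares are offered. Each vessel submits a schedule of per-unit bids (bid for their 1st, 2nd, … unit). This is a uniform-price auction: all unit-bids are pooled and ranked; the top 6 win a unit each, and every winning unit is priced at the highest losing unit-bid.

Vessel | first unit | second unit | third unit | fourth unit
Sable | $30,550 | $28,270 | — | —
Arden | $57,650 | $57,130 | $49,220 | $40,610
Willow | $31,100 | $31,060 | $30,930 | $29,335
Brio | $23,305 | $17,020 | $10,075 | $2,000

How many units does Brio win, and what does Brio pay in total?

Brio: 0 units, pays $0

All unit-bids, highest first — top 6: 57,650 (Arden-1), 57,130 (Arden-2), 49,220 (Arden-3), 40,610 (Arden-4), 31,100 (Willow-1), 31,060 (Willow-2)
First bid not allocated: $30,930.
Brio wins 0 unit(s) at $30,930 each.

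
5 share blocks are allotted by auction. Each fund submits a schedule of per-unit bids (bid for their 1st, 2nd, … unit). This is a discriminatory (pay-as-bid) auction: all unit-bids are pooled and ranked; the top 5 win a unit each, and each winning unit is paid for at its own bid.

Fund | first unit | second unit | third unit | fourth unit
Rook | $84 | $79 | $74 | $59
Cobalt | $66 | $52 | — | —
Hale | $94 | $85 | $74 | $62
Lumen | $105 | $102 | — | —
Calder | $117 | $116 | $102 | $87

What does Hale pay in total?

Hale pays $0

All unit-bids, highest first — top 5: 117 (Calder-1), 116 (Calder-2), 105 (Lumen-1), 102 (Lumen-2), 102 (Calder-3)
Next rejected bid: $94 (not a price — pay-as-bid).
Hale wins no units.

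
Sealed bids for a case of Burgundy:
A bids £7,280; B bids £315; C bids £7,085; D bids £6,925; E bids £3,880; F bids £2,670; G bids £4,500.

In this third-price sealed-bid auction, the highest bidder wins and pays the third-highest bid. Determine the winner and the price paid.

Rule: the highest bidder wins and pays the third-highest bid.
Bids ranked: 7,280 (A) > 7,085 (C) > 6,925 (D) > 4,500 (G) > 3,880 (E) > 2,670 (F) > …
A wins; payment is bid #3 in the ranking = £6,925.

A pays £6,925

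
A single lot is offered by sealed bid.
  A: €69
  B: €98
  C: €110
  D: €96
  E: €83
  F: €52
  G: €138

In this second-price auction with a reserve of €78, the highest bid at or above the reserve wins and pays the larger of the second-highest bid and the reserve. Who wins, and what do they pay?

Second-price auction with a reserve of €78: the highest bid at or above the reserve wins and pays the larger of the second-highest bid and the reserve.
Bids in order: 138 (G) > 110 (C) > 98 (B) > 96 (D) > 83 (E) > 69 (A) > …
Highest eligible bid: G at €138.
max(second-highest €110, reserve €78) = €110; the reserve does not bind.

G pays €110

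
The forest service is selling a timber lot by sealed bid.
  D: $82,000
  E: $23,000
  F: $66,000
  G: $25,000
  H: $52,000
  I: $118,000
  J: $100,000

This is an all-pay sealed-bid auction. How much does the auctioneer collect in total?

Total revenue: $466,000

Rule: the highest bidder wins the item, but every bidder pays their own bid.
Bids in order: 118,000 (I) > 100,000 (J) > 82,000 (D) > 66,000 (F) > 52,000 (H) > 25,000 (G) > …
Every bidder forfeits their bid regardless of winning.
Revenue = 82,000 + 23,000 + 66,000 + 25,000 + 52,000 + 118,000 + 100,000 = $466,000.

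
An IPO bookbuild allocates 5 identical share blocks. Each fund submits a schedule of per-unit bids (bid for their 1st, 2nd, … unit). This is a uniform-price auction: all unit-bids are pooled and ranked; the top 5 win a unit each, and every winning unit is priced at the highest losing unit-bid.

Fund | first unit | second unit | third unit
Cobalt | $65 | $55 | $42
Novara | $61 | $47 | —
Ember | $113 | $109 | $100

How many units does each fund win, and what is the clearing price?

All unit-bids, highest first — top 5: 113 (Ember-1), 109 (Ember-2), 100 (Ember-3), 65 (Cobalt-1), 61 (Novara-1)
The (k+1)-th unit-bid is $55.
Allocation: Cobalt 1, Ember 3, Novara 1.

Cobalt 1, Ember 3, Novara 1; clearing price $55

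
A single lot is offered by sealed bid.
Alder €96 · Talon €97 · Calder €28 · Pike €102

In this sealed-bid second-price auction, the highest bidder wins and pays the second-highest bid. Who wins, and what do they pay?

Pike pays €97

Sorting bids: 102 (Pike) > 97 (Talon) > 96 (Alder) > 28 (Calder)
Pike is highest; pays the second-highest bid, €97.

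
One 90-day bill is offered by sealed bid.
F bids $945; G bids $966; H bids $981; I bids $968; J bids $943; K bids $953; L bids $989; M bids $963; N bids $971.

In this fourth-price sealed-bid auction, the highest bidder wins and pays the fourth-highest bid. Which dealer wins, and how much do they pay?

L pays $968

Bids in order: 989 (L) > 981 (H) > 971 (N) > 968 (I) > 966 (G) > 963 (M) > …
L wins; payment is bid #4 in the ranking = $968.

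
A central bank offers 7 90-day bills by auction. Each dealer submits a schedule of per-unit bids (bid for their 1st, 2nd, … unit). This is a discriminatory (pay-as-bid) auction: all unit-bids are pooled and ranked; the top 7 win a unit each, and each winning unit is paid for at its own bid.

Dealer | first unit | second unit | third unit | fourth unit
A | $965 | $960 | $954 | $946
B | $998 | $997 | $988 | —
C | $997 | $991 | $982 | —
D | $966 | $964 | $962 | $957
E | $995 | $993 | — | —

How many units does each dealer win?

B 3, C 2, E 2

Pooled unit-bids ranked (top 7): 998 (B-1), 997 (B-2), 997 (C-1), 995 (E-1), 993 (E-2), 991 (C-2), 988 (B-3)
Next rejected bid: $982 (not a price — pay-as-bid).
Allocation: B 3, C 2, E 2.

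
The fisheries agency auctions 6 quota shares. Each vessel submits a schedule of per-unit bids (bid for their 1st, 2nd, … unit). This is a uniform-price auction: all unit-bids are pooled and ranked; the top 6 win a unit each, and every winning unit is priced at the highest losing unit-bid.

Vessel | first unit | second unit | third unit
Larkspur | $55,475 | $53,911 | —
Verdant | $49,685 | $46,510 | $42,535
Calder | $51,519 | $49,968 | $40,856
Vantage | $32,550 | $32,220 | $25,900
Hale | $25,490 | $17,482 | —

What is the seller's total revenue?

Total revenue: $255,210

Merging the schedules and taking the best 6: 55,475 (Larkspur-1), 53,911 (Larkspur-2), 51,519 (Calder-1), 49,968 (Calder-2), 49,685 (Verdant-1), 46,510 (Verdant-2)
The (k+1)-th unit-bid is $42,535.
Allocation: Calder 2, Larkspur 2, Verdant 2. Every unit priced at $42,535.
Revenue = 6 × 42,535 = $255,210.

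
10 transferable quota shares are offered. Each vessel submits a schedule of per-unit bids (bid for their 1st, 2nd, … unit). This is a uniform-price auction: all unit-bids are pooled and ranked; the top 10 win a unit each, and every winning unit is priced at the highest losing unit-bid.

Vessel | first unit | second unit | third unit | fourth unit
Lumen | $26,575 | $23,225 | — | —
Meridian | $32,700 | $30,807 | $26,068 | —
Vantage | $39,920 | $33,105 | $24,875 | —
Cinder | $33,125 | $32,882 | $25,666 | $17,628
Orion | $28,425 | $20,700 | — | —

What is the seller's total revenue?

Total revenue: $248,750

Pooled unit-bids ranked (top 10): 39,920 (Vantage-1), 33,125 (Cinder-1), 33,105 (Vantage-2), 32,882 (Cinder-2), 32,700 (Meridian-1), 30,807 (Meridian-2), 28,425 (Orion-1), 26,575 (Lumen-1), 26,068 (Meridian-3), 25,666 (Cinder-3)
First bid not allocated: $24,875.
Allocation: Cinder 3, Lumen 1, Meridian 3, Orion 1, Vantage 2. Every unit priced at $24,875.
Revenue = 10 × 24,875 = $248,750.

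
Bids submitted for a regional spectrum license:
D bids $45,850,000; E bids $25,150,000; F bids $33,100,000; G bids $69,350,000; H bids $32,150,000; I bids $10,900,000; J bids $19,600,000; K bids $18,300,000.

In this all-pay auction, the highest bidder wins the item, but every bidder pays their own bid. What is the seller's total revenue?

Sorting bids: 69,350,000 (G) > 45,850,000 (D) > 33,100,000 (F) > 32,150,000 (H) > 25,150,000 (E) > 19,600,000 (J) > …
G wins with the top bid; all bids are sunk regardless.
Every bidder forfeits their bid regardless of winning.
Revenue = 45,850,000 + 25,150,000 + 33,100,000 + 69,350,000 + 32,150,000 + 10,900,000 + 19,600,000 + 18,300,000 = $254,400,000.

Total revenue: $254,400,000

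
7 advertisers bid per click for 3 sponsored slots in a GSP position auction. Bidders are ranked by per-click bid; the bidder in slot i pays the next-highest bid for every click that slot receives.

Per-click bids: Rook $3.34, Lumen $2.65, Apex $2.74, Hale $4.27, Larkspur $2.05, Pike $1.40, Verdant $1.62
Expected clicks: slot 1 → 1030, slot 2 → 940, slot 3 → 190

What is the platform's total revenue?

Sorting advertisers: $4.27 (Hale) > $3.34 (Rook) > $2.74 (Apex) > $2.65 (Lumen) > …
Slot 1: Hale pays $3.34 × 1030 = $3440.20
Slot 2: Rook pays $2.74 × 940 = $2575.60
Slot 3: Apex pays $2.65 × 190 = $503.50
Total = $6519.30

Total revenue: $6519.30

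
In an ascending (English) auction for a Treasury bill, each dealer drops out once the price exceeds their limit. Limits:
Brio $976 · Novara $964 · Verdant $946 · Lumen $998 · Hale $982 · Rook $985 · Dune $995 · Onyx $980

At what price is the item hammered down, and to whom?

Rule: the price rises until one bidder remains; the winner pays the price at which the last rival dropped out.
Limits ranked: 998 (Lumen) > 995 (Dune) > 985 (Rook) > 982 (Hale) > 980 (Onyx) > 976 (Brio) > …
Once the price passes $995, only Lumen is left; the hammer falls at Dune's limit of $995.

Lumen wins at $995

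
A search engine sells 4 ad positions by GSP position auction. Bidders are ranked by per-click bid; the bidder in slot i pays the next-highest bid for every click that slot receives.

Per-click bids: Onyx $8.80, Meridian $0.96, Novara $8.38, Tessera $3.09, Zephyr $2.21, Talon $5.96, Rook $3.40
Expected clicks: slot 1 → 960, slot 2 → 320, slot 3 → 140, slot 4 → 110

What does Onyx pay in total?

Onyx pays $8044.80

Sorting advertisers: $8.80 (Onyx) > $8.38 (Novara) > $5.96 (Talon) > $3.40 (Rook) > $3.09 (Tessera) > …
Onyx holds slot 1 → pays next bid $8.38 × 960 clicks = $8044.80.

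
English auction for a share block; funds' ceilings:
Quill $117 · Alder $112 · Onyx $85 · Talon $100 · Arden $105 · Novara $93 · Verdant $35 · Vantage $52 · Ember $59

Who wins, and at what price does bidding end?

Sorting limits: 117 (Quill) > 112 (Alder) > 105 (Arden) > 100 (Talon) > 93 (Novara) > 85 (Onyx) > …
Bidding ends when Alder exits at $112; Quill takes it.

Quill wins at $112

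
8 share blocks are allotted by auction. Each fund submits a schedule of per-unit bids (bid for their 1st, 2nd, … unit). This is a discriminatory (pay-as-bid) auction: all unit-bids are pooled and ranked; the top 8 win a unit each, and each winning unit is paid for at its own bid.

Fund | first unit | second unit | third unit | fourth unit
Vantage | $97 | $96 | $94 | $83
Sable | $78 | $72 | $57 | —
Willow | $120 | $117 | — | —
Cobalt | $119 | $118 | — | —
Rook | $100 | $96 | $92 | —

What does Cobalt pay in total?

Pooled unit-bids ranked (top 8): 120 (Willow-1), 119 (Cobalt-1), 118 (Cobalt-2), 117 (Willow-2), 100 (Rook-1), 97 (Vantage-1), 96 (Vantage-2), 96 (Rook-2)
Next rejected bid: $94 (not a price — pay-as-bid).
Cobalt's winning unit-bids: 119 + 118 = $237.

Cobalt pays $237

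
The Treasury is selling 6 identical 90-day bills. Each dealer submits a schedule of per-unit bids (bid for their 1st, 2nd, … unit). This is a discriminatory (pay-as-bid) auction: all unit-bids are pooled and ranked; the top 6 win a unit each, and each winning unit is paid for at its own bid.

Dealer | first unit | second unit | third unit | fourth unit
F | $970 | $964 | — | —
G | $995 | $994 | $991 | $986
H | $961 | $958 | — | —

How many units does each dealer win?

F 2, G 4

Merging the schedules and taking the best 6: 995 (G-1), 994 (G-2), 991 (G-3), 986 (G-4), 970 (F-1), 964 (F-2)
Next rejected bid: $961 (not a price — pay-as-bid).
Allocation: F 2, G 4.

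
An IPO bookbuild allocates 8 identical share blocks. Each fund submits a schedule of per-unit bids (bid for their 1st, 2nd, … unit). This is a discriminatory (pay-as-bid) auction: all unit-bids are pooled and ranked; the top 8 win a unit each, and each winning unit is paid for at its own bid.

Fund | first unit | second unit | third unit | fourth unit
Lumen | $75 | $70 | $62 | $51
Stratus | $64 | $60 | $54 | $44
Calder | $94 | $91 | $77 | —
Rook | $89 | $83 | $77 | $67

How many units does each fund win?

All unit-bids, highest first — top 8: 94 (Calder-1), 91 (Calder-2), 89 (Rook-1), 83 (Rook-2), 77 (Calder-3), 77 (Rook-3), 75 (Lumen-1), 70 (Lumen-2)
Next rejected bid: $67 (not a price — pay-as-bid).
Allocation: Calder 3, Lumen 2, Rook 3.

Calder 3, Lumen 2, Rook 3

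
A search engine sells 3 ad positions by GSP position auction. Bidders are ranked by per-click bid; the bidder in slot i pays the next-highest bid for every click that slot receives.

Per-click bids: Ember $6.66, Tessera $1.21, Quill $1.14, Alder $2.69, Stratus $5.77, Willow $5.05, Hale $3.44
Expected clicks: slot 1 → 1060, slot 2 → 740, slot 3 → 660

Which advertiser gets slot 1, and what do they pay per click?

Ranked by bid: $6.66 (Ember) > $5.77 (Stratus) > $5.05 (Willow) > $3.44 (Hale) > …
Slot 1 goes to the first-ranked bidder, Ember, who pays the next bid down: $5.77/click.

Ember; $5.77 per click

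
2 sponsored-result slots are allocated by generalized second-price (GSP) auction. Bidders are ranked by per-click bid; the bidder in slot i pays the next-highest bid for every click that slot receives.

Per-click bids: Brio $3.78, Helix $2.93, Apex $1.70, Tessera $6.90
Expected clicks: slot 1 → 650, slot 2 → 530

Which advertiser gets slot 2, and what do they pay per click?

Per-click bids in order: $6.90 (Tessera) > $3.78 (Brio) > $2.93 (Helix) > …
Slot 2 goes to the second-ranked bidder, Brio, who pays the next bid down: $2.93/click.

Brio; $2.93 per click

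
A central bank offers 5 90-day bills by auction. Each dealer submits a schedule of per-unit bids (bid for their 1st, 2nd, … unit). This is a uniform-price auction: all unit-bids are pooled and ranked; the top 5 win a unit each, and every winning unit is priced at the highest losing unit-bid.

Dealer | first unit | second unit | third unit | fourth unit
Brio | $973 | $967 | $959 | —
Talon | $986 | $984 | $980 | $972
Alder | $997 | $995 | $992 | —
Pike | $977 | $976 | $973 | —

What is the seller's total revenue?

Pooled unit-bids ranked (top 5): 997 (Alder-1), 995 (Alder-2), 992 (Alder-3), 986 (Talon-1), 984 (Talon-2)
First bid not allocated: $980.
Allocation: Alder 3, Talon 2. Every unit priced at $980.
Revenue = 5 × 980 = $4,900.

Total revenue: $4,900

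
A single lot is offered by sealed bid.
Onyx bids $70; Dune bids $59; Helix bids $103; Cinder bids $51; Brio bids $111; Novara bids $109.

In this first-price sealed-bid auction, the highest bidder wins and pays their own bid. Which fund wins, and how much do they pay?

First-price sealed-bid auction: the highest bidder wins and pays their own bid.
Sorting bids: 111 (Brio) > 109 (Novara) > 103 (Helix) > 70 (Onyx) > 59 (Dune) > 51 (Cinder)
Brio is highest → pays own bid, $111.

Brio pays $111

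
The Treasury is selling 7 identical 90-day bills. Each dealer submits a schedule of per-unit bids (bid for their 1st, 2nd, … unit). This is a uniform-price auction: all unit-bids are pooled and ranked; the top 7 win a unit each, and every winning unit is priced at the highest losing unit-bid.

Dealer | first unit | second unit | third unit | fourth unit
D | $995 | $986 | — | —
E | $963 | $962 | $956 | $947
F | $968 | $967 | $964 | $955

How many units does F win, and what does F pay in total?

All unit-bids, highest first — top 7: 995 (D-1), 986 (D-2), 968 (F-1), 967 (F-2), 964 (F-3), 963 (E-1), 962 (E-2)
The (k+1)-th unit-bid is $956.
F wins 3 unit(s) at $956 each.

F: 3 units, pays $2,868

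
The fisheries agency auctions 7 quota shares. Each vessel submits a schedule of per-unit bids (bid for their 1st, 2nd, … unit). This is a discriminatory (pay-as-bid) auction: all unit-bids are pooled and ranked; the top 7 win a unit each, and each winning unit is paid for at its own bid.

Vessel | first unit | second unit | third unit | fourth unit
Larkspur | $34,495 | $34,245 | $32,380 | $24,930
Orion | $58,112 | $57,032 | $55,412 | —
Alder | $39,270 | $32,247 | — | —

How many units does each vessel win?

Alder 1, Larkspur 3, Orion 3

Merging the schedules and taking the best 7: 58,112 (Orion-1), 57,032 (Orion-2), 55,412 (Orion-3), 39,270 (Alder-1), 34,495 (Larkspur-1), 34,245 (Larkspur-2), 32,380 (Larkspur-3)
Next rejected bid: $32,247 (not a price — pay-as-bid).
Allocation: Alder 1, Larkspur 3, Orion 3.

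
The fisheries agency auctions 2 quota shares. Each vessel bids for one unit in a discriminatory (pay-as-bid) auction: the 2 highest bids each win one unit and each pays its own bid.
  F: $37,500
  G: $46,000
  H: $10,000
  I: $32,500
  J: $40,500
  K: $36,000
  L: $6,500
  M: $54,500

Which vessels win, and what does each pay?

M $54,500, G $46,000

Ordering the bids: 54,500 (M), 46,000 (G), 40,500 (J), 37,500 (F), …
Winners (2 units): M, G.
Each winner pays its own bid: M $54,500, G $46,000.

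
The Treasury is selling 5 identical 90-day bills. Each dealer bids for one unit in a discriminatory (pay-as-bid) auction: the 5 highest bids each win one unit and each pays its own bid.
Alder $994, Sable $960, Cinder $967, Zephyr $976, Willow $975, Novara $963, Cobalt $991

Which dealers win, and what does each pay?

Alder $994, Cobalt $991, Zephyr $976, Willow $975, Cinder $967

Sorting: 994 (Alder), 991 (Cobalt), 976 (Zephyr), 975 (Willow), 967 (Cinder), 963 (Novara), 960 (Sable)
Winners (5 units): Alder, Cobalt, Zephyr, Willow, Cinder.
Each winner pays its own bid: Alder $994, Cobalt $991, Zephyr $976, Willow $975, Cinder $967.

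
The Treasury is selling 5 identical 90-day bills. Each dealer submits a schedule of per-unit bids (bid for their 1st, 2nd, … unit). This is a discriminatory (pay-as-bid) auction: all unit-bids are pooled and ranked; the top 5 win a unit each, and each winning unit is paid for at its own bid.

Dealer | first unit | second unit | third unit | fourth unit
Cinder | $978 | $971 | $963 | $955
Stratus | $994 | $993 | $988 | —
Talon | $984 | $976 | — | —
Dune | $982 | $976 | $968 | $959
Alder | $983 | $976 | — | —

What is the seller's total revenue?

Pooled unit-bids ranked (top 5): 994 (Stratus-1), 993 (Stratus-2), 988 (Stratus-3), 984 (Talon-1), 983 (Alder-1)
Next rejected bid: $982 (not a price — pay-as-bid).
Each winning unit pays its own bid.
Revenue = 994 + 993 + 988 + 984 + 983 = $4,942.

Total revenue: $4,942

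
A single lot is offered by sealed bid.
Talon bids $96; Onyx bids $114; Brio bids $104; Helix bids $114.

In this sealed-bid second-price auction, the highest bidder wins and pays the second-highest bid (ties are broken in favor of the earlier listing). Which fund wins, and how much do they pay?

Bids ranked: 114 (Onyx) > 114 (Helix) > 104 (Brio) > 96 (Talon)
Tie at $114 → Onyx wins by tie-break.
Onyx wins with the highest bid; price is set by the runner-up at $114.

Onyx pays $114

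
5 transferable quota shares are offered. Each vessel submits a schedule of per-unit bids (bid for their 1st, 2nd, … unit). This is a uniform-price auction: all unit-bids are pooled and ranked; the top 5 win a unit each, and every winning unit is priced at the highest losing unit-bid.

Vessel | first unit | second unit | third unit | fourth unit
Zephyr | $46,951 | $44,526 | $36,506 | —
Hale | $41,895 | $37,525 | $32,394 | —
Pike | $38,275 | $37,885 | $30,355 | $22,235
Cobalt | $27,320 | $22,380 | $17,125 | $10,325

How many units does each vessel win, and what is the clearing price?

Hale 1, Pike 2, Zephyr 2; clearing price $37,525

Merging the schedules and taking the best 5: 46,951 (Zephyr-1), 44,526 (Zephyr-2), 41,895 (Hale-1), 38,275 (Pike-1), 37,885 (Pike-2)
The (k+1)-th unit-bid is $37,525.
Allocation: Hale 1, Pike 2, Zephyr 2.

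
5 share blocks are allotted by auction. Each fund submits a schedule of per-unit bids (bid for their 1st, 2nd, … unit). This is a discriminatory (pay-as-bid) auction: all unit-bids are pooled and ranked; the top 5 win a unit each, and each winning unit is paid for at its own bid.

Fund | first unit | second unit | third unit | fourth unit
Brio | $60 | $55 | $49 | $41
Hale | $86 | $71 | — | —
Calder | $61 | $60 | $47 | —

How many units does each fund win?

Pooled unit-bids ranked (top 5): 86 (Hale-1), 71 (Hale-2), 61 (Calder-1), 60 (Brio-1), 60 (Calder-2)
Next rejected bid: $55 (not a price — pay-as-bid).
Allocation: Brio 1, Calder 2, Hale 2.

Brio 1, Calder 2, Hale 2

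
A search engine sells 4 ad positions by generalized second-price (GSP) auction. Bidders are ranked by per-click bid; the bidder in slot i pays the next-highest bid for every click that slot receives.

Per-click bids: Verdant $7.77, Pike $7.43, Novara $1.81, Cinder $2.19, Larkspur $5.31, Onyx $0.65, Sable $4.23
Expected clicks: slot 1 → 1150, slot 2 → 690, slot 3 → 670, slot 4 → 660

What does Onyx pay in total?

Per-click bids in order: $7.77 (Verdant) > $7.43 (Pike) > $5.31 (Larkspur) > $4.23 (Sable) > $2.19 (Cinder) > …
Onyx ranks below slot 4 → no slot, pays nothing.

Onyx pays $0.00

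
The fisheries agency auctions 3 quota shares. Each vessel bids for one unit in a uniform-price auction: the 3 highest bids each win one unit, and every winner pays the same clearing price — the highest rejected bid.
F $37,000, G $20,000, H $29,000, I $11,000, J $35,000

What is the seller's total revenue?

Bids ranked high→low: 37,000 (F), 35,000 (J), 29,000 (H), 20,000 (G), 11,000 (I)
Winners (3 units): F, J, H.
Highest unsuccessful bid: $20,000 → clearing price.
Total revenue = 3 × $20,000 = $60,000.

Total revenue: $60,000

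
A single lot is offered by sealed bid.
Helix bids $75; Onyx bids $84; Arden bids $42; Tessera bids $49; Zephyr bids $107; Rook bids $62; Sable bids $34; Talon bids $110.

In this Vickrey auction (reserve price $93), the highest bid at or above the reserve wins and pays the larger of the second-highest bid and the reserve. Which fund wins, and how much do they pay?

Talon pays $107

Bids ranked: 110 (Talon) > 107 (Zephyr) > 84 (Onyx) > 75 (Helix) > 62 (Rook) > 49 (Tessera) > …
Highest eligible bid: Talon at $110.
max(second-highest $107, reserve $93) = $107; the reserve does not bind.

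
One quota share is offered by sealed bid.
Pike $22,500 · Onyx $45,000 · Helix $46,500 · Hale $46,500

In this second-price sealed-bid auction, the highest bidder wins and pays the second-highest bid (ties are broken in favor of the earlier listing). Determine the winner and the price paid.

Rule: the highest bidder wins and pays the second-highest bid.
Bids ranked: 46,500 (Helix) > 46,500 (Hale) > 45,000 (Onyx) > 22,500 (Pike)
Tie at $46,500 → Helix wins by tie-break.
Second-price: Helix pays Hale's bid of $46,500.

Helix pays $46,500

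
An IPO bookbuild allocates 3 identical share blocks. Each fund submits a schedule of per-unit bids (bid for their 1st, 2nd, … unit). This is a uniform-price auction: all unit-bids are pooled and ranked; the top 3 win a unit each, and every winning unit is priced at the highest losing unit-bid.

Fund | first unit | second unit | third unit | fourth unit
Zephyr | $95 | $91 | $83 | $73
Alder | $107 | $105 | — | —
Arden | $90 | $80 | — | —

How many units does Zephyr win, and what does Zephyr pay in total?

Merging the schedules and taking the best 3: 107 (Alder-1), 105 (Alder-2), 95 (Zephyr-1)
First bid not allocated: $91.
Zephyr wins 1 unit(s) at $91 each.

Zephyr: 1 unit, pays $91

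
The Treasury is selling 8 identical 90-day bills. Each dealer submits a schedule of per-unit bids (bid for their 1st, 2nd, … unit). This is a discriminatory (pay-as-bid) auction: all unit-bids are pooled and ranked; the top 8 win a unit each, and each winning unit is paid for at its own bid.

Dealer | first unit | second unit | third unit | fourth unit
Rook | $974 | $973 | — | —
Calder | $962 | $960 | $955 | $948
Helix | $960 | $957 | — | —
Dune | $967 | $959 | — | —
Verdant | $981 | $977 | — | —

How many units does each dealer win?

Calder 2, Dune 1, Helix 1, Rook 2, Verdant 2

Pooled unit-bids ranked (top 8): 981 (Verdant-1), 977 (Verdant-2), 974 (Rook-1), 973 (Rook-2), 967 (Dune-1), 962 (Calder-1), 960 (Calder-2), 960 (Helix-1)
Next rejected bid: $959 (not a price — pay-as-bid).
Allocation: Calder 2, Dune 1, Helix 1, Rook 2, Verdant 2.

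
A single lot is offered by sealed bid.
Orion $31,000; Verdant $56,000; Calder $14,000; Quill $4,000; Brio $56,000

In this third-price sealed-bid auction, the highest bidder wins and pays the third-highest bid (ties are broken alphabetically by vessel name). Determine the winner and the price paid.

Rule: the highest bidder wins and pays the third-highest bid.
Sorting bids: 56,000 (Brio) > 56,000 (Verdant) > 31,000 (Orion) > 14,000 (Calder) > 4,000 (Quill)
Tie at $56,000 → Brio wins by tie-break.
Brio wins; payment is bid #3 in the ranking = $31,000.

Brio pays $31,000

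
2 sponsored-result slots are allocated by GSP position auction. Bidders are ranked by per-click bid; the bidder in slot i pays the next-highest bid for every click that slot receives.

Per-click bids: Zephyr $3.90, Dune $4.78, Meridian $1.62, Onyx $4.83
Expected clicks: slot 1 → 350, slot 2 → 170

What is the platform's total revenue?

Sorting advertisers: $4.83 (Onyx) > $4.78 (Dune) > $3.90 (Zephyr) > …
Slot 1: Onyx pays $4.78 × 350 = $1673.00
Slot 2: Dune pays $3.90 × 170 = $663.00
Total = $2336.00

Total revenue: $2336.00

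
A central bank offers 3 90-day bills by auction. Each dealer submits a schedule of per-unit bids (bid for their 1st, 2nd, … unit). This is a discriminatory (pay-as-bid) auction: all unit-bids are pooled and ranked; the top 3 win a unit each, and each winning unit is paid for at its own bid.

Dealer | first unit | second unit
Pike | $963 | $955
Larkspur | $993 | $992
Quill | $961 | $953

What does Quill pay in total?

Quill pays $0

Pooled unit-bids ranked (top 3): 993 (Larkspur-1), 992 (Larkspur-2), 963 (Pike-1)
Next rejected bid: $961 (not a price — pay-as-bid).
Quill wins no units.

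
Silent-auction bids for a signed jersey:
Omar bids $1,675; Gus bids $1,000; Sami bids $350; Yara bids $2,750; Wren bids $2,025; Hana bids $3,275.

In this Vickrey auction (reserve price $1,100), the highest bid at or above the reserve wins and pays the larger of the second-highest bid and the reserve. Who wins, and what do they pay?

Sorting bids: 3,275 (Hana) > 2,750 (Yara) > 2,025 (Wren) > 1,675 (Omar) > 1,000 (Gus) > 350 (Sami)
Highest eligible bid: Hana at $3,275.
Second-highest bid $2,750 exceeds the reserve $1,100 → payment $2,750.

Hana pays $2,750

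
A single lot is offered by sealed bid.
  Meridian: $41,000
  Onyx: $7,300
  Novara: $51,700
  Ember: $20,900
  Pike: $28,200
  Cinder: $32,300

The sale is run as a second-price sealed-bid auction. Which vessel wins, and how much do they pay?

Bids ranked: 51,700 (Novara) > 41,000 (Meridian) > 32,300 (Cinder) > 28,200 (Pike) > 20,900 (Ember) > 7,300 (Onyx)
Second-price: Novara pays Meridian's bid of $41,000.

Novara pays $41,000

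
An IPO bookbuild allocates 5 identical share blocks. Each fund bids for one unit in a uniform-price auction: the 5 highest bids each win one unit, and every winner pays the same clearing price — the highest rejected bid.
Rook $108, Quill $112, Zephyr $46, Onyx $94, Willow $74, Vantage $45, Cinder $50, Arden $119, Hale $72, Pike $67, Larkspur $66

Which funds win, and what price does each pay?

Arden, Quill, Rook, Onyx, Willow; each pays $72

Sorting: 119 (Arden), 112 (Quill), 108 (Rook), 94 (Onyx), 74 (Willow), 72 (Hale), 67 (Pike), …
The 5 highest are Arden, Quill, Rook, Onyx, Willow.
First losing bid is Hale's $72, which sets the uniform price.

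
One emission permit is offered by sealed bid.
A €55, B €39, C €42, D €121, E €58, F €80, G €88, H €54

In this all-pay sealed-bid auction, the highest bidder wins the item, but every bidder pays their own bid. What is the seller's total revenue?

Total revenue: €537

All-pay sealed-bid auction: the highest bidder wins the item, but every bidder pays their own bid.
Sorting bids: 121 (D) > 88 (G) > 80 (F) > 58 (E) > 55 (A) > 54 (H) > …
D wins with the top bid; all bids are sunk regardless.
Every bidder forfeits their bid regardless of winning.
Revenue = 55 + 39 + 42 + 121 + 58 + 80 + 88 + 54 = €537.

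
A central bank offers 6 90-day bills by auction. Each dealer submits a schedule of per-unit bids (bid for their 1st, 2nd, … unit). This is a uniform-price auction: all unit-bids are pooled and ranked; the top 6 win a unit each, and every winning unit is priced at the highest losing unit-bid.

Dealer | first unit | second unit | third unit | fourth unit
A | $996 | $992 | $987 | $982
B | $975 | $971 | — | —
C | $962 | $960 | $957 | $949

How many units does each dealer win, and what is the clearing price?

All unit-bids, highest first — top 6: 996 (A-1), 992 (A-2), 987 (A-3), 982 (A-4), 975 (B-1), 971 (B-2)
The (k+1)-th unit-bid is $962.
Allocation: A 4, B 2.

A 4, B 2; clearing price $962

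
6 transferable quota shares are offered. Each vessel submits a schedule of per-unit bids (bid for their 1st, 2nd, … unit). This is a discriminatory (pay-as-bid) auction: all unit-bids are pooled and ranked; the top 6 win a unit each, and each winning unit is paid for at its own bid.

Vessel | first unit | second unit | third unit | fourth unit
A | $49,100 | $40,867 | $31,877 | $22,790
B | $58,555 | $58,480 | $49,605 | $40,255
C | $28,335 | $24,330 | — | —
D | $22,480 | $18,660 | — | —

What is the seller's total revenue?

Pooled unit-bids ranked (top 6): 58,555 (B-1), 58,480 (B-2), 49,605 (B-3), 49,100 (A-1), 40,867 (A-2), 40,255 (B-4)
Next rejected bid: $31,877 (not a price — pay-as-bid).
Each winning unit pays its own bid.
Revenue = 58,555 + 58,480 + 49,605 + 49,100 + 40,867 + 40,255 = $296,862.

Total revenue: $296,862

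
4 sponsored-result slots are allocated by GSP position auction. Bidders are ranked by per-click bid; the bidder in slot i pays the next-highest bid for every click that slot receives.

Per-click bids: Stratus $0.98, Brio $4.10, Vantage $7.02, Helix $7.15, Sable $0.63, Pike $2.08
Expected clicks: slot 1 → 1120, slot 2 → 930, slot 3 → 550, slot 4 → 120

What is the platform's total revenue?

Total revenue: $12937.00

Sorting advertisers: $7.15 (Helix) > $7.02 (Vantage) > $4.10 (Brio) > $2.08 (Pike) > $0.98 (Stratus) > …
Slot 1: Helix pays $7.02 × 1120 = $7862.40
Slot 2: Vantage pays $4.10 × 930 = $3813.00
Slot 3: Brio pays $2.08 × 550 = $1144.00
Slot 4: Pike pays $0.98 × 120 = $117.60
Total = $12937.00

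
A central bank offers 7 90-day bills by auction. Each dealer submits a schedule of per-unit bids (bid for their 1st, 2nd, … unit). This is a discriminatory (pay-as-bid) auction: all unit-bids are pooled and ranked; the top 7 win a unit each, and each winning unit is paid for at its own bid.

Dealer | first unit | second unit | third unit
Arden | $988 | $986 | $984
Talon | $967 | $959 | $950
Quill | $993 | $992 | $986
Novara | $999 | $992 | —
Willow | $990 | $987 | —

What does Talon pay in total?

Pooled unit-bids ranked (top 7): 999 (Novara-1), 993 (Quill-1), 992 (Quill-2), 992 (Novara-2), 990 (Willow-1), 988 (Arden-1), 987 (Willow-2)
Next rejected bid: $986 (not a price — pay-as-bid).
Talon wins no units.

Talon pays $0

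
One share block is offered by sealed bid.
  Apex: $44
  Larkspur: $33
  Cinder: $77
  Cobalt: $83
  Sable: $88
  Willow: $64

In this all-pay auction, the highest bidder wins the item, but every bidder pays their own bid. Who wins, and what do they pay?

All-pay auction: the highest bidder wins the item, but every bidder pays their own bid.
Bids in order: 88 (Sable) > 83 (Cobalt) > 77 (Cinder) > 64 (Willow) > 44 (Apex) > 33 (Larkspur)
Sable is highest and takes the item; every bidder forfeits their bid.

Sable pays $88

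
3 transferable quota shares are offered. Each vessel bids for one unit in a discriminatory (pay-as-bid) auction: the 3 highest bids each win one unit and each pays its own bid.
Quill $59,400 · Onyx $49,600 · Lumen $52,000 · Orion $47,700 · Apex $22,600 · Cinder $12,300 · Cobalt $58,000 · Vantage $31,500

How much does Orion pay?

Bids ranked high→low: 59,400 (Quill), 58,000 (Cobalt), 52,000 (Lumen), 49,600 (Onyx), 47,700 (Orion), …
The 3 highest are Quill, Cobalt, Lumen.
Orion does not win → $0.

Orion pays $0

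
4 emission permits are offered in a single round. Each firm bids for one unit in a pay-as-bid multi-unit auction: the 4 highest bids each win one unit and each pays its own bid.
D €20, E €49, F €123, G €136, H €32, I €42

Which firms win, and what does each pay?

Bids ranked high→low: 136 (G), 123 (F), 49 (E), 42 (I), 32 (H), 20 (D)
Winners (4 units): G, F, E, I.
Each winner pays its own bid: G €136, F €123, E €49, I €42.

G €136, F €123, E €49, I €42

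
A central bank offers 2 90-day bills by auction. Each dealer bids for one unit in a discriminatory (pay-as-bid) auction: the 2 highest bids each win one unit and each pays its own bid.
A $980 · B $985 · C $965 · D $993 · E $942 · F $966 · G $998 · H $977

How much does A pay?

A pays $0

Bids ranked high→low: 998 (G), 993 (D), 985 (B), 980 (A), …
Top 2: G, D.
A does not win → $0.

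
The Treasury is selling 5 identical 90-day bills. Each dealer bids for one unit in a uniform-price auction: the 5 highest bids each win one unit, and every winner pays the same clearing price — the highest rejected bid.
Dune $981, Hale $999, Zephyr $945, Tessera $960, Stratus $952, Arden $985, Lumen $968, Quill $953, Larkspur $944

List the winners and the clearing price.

Hale, Arden, Dune, Lumen, Tessera; each pays $953

Sorting: 999 (Hale), 985 (Arden), 981 (Dune), 968 (Lumen), 960 (Tessera), 953 (Quill), 952 (Stratus), …
Winners (5 units): Hale, Arden, Dune, Lumen, Tessera.
Highest unsuccessful bid: $953 → clearing price.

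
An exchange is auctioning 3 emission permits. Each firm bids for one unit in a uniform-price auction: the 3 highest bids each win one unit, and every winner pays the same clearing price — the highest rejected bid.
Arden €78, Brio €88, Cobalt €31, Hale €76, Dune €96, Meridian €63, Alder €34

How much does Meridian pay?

Meridian pays €0

Ordering the bids: 96 (Dune), 88 (Brio), 78 (Arden), 76 (Hale), 63 (Meridian), …
Top 3: Dune, Brio, Arden.
Clearing price = highest rejected bid = €76.
Meridian does not win → pays €0.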